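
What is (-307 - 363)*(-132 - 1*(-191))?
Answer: -39530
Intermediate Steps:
(-307 - 363)*(-132 - 1*(-191)) = -670*(-132 + 191) = -670*59 = -39530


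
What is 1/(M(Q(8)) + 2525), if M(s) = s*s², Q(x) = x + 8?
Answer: 1/6621 ≈ 0.00015103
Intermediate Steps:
Q(x) = 8 + x
M(s) = s³
1/(M(Q(8)) + 2525) = 1/((8 + 8)³ + 2525) = 1/(16³ + 2525) = 1/(4096 + 2525) = 1/6621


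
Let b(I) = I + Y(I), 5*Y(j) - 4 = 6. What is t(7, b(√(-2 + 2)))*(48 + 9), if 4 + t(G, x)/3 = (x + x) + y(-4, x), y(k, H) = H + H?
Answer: 684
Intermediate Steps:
Y(j) = 2 (Y(j) = ⅘ + (⅕)*6 = ⅘ + 6/5 = 2)
y(k, H) = 2*H
b(I) = 2 + I (b(I) = I + 2 = 2 + I)
t(G, x) = -12 + 12*x (t(G, x) = -12 + 3*((x + x) + 2*x) = -12 + 3*(2*x + 2*x) = -12 + 3*(4*x) = -12 + 12*x)
t(7, b(√(-2 + 2)))*(48 + 9) = (-12 + 12*(2 + √(-2 + 2)))*(48 + 9) = (-12 + 12*(2 + √0))*57 = (-12 + 12*(2 + 0))*57 = (-12 + 12*2)*57 = (-12 + 24)*57 = 12*57 = 684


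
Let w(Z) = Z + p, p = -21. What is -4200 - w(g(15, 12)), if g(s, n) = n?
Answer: -4191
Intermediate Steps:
w(Z) = -21 + Z (w(Z) = Z - 21 = -21 + Z)
-4200 - w(g(15, 12)) = -4200 - (-21 + 12) = -4200 - 1*(-9) = -4200 + 9 = -4191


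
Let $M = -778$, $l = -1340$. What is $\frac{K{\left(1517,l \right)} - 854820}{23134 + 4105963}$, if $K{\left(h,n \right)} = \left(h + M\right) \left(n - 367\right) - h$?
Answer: $- \frac{2117810}{4129097} \approx -0.5129$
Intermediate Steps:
$K{\left(h,n \right)} = - h + \left(-778 + h\right) \left(-367 + n\right)$ ($K{\left(h,n \right)} = \left(h - 778\right) \left(n - 367\right) - h = \left(-778 + h\right) \left(-367 + n\right) - h = - h + \left(-778 + h\right) \left(-367 + n\right)$)
$\frac{K{\left(1517,l \right)} - 854820}{23134 + 4105963} = \frac{\left(285526 - -1042520 - 558256 + 1517 \left(-1340\right)\right) - 854820}{23134 + 4105963} = \frac{\left(285526 + 1042520 - 558256 - 2032780\right) - 854820}{4129097} = \left(-1262990 - 854820\right) \frac{1}{4129097} = \left(-2117810\right) \frac{1}{4129097} = - \frac{2117810}{4129097}$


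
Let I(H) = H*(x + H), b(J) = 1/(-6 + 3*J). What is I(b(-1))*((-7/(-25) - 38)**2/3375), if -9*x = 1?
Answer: 1778498/170859375 ≈ 0.010409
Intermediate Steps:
x = -1/9 (x = -1/9*1 = -1/9 ≈ -0.11111)
I(H) = H*(-1/9 + H)
I(b(-1))*((-7/(-25) - 38)**2/3375) = ((1/(3*(-2 - 1)))*(-1/9 + 1/(3*(-2 - 1))))*((-7/(-25) - 38)**2/3375) = (((1/3)/(-3))*(-1/9 + (1/3)/(-3)))*((-7*(-1/25) - 38)**2*(1/3375)) = (((1/3)*(-1/3))*(-1/9 + (1/3)*(-1/3)))*((7/25 - 38)**2*(1/3375)) = (-(-1/9 - 1/9)/9)*((-943/25)**2*(1/3375)) = (-1/9*(-2/9))*((889249/625)*(1/3375)) = (2/81)*(889249/2109375) = 1778498/170859375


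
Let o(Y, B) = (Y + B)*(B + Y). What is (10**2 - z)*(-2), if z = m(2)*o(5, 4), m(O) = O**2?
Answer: 448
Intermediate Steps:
o(Y, B) = (B + Y)**2 (o(Y, B) = (B + Y)*(B + Y) = (B + Y)**2)
z = 324 (z = 2**2*(4 + 5)**2 = 4*9**2 = 4*81 = 324)
(10**2 - z)*(-2) = (10**2 - 1*324)*(-2) = (100 - 324)*(-2) = -224*(-2) = 448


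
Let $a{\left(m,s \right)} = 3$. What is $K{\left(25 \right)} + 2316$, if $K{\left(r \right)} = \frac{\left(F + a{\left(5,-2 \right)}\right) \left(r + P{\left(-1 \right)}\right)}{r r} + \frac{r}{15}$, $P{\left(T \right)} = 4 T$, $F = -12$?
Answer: $\frac{4345058}{1875} \approx 2317.4$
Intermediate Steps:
$K{\left(r \right)} = \frac{r}{15} + \frac{36 - 9 r}{r^{2}}$ ($K{\left(r \right)} = \frac{\left(-12 + 3\right) \left(r + 4 \left(-1\right)\right)}{r r} + \frac{r}{15} = \frac{\left(-9\right) \left(r - 4\right)}{r^{2}} + r \frac{1}{15} = \frac{\left(-9\right) \left(-4 + r\right)}{r^{2}} + \frac{r}{15} = \frac{36 - 9 r}{r^{2}} + \frac{r}{15} = \frac{r}{15} + \frac{36 - 9 r}{r^{2}}$)
$K{\left(25 \right)} + 2316 = \left(- \frac{9}{25} + \frac{36}{625} + \frac{1}{15} \cdot 25\right) + 2316 = \left(\left(-9\right) \frac{1}{25} + 36 \cdot \frac{1}{625} + \frac{5}{3}\right) + 2316 = \left(- \frac{9}{25} + \frac{36}{625} + \frac{5}{3}\right) + 2316 = \frac{2558}{1875} + 2316 = \frac{4345058}{1875}$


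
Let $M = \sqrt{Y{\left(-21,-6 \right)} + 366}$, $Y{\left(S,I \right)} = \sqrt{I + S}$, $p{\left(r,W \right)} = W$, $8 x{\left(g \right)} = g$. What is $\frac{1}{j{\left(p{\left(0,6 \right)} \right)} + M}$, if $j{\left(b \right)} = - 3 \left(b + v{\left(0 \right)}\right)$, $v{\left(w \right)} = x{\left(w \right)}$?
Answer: $\frac{1}{-18 + \sqrt{3} \sqrt{122 + i \sqrt{3}}} \approx 0.87115 - 0.10454 i$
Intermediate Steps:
$x{\left(g \right)} = \frac{g}{8}$
$v{\left(w \right)} = \frac{w}{8}$
$j{\left(b \right)} = - 3 b$ ($j{\left(b \right)} = - 3 \left(b + \frac{1}{8} \cdot 0\right) = - 3 \left(b + 0\right) = - 3 b$)
$M = \sqrt{366 + 3 i \sqrt{3}}$ ($M = \sqrt{\sqrt{-6 - 21} + 366} = \sqrt{\sqrt{-27} + 366} = \sqrt{3 i \sqrt{3} + 366} = \sqrt{366 + 3 i \sqrt{3}} \approx 19.132 + 0.1358 i$)
$\frac{1}{j{\left(p{\left(0,6 \right)} \right)} + M} = \frac{1}{\left(-3\right) 6 + \sqrt{366 + 3 i \sqrt{3}}} = \frac{1}{-18 + \sqrt{366 + 3 i \sqrt{3}}}$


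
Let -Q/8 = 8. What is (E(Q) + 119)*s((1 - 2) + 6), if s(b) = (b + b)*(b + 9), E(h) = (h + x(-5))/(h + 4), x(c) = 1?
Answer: 16807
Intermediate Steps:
Q = -64 (Q = -8*8 = -64)
E(h) = (1 + h)/(4 + h) (E(h) = (h + 1)/(h + 4) = (1 + h)/(4 + h))
s(b) = 2*b*(9 + b) (s(b) = (2*b)*(9 + b) = 2*b*(9 + b))
(E(Q) + 119)*s((1 - 2) + 6) = ((1 - 64)/(4 - 64) + 119)*(2*((1 - 2) + 6)*(9 + ((1 - 2) + 6))) = (-63/(-60) + 119)*(2*(-1 + 6)*(9 + (-1 + 6))) = (-1/60*(-63) + 119)*(2*5*(9 + 5)) = (21/20 + 119)*(2*5*14) = (2401/20)*140 = 16807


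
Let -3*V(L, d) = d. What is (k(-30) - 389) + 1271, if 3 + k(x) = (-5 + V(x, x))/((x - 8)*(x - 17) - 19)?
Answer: 1553198/1767 ≈ 879.00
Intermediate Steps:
V(L, d) = -d/3
k(x) = -3 + (-5 - x/3)/(-19 + (-17 + x)*(-8 + x)) (k(x) = -3 + (-5 - x/3)/((x - 8)*(x - 17) - 19) = -3 + (-5 - x/3)/((-8 + x)*(-17 + x) - 19) = -3 + (-5 - x/3)/((-17 + x)*(-8 + x) - 19) = -3 + (-5 - x/3)/(-19 + (-17 + x)*(-8 + x)))
(k(-30) - 389) + 1271 = ((-1068 - 9*(-30)² + 224*(-30))/(3*(117 + (-30)² - 25*(-30))) - 389) + 1271 = ((-1068 - 9*900 - 6720)/(3*(117 + 900 + 750)) - 389) + 1271 = ((⅓)*(-1068 - 8100 - 6720)/1767 - 389) + 1271 = ((⅓)*(1/1767)*(-15888) - 389) + 1271 = (-5296/1767 - 389) + 1271 = -692659/1767 + 1271 = 1553198/1767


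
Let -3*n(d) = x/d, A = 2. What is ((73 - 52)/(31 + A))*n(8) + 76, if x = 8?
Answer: 2501/33 ≈ 75.788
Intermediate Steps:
n(d) = -8/(3*d)
((73 - 52)/(31 + A))*n(8) + 76 = ((73 - 52)/(31 + 2))*(-8/3/8) + 76 = (21/33)*(-8/3*1/8) + 76 = (21*(1/33))*(-1/3) + 76 = (7/11)*(-1/3) + 76 = -7/33 + 76 = 2501/33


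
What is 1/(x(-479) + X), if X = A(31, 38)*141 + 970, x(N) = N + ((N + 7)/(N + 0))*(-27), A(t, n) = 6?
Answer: 479/627679 ≈ 0.00076313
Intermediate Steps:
x(N) = N - 27*(7 + N)/N (x(N) = N + ((7 + N)/N)*(-27) = N - 27*(7 + N)/N)
X = 1816 (X = 6*141 + 970 = 846 + 970 = 1816)
1/(x(-479) + X) = 1/((-27 - 479 - 189/(-479)) + 1816) = 1/((-27 - 479 - 189*(-1/479)) + 1816) = 1/((-27 - 479 + 189/479) + 1816) = 1/(-242185/479 + 1816) = 1/(627679/479) = 479/627679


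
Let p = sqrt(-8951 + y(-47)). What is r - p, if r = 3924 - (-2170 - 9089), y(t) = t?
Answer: 15183 - I*sqrt(8998) ≈ 15183.0 - 94.858*I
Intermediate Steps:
p = I*sqrt(8998) (p = sqrt(-8951 - 47) = sqrt(-8998) = I*sqrt(8998) ≈ 94.858*I)
r = 15183 (r = 3924 - 1*(-11259) = 3924 + 11259 = 15183)
r - p = 15183 - I*sqrt(8998)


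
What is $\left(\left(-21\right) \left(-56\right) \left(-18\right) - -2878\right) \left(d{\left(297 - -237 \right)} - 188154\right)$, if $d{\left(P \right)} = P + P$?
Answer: $3421802940$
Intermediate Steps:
$d{\left(P \right)} = 2 P$
$\left(\left(-21\right) \left(-56\right) \left(-18\right) - -2878\right) \left(d{\left(297 - -237 \right)} - 188154\right) = \left(\left(-21\right) \left(-56\right) \left(-18\right) - -2878\right) \left(2 \left(297 - -237\right) - 188154\right) = \left(1176 \left(-18\right) + 2878\right) \left(2 \left(297 + 237\right) - 188154\right) = \left(-21168 + 2878\right) \left(2 \cdot 534 - 188154\right) = - 18290 \left(1068 - 188154\right) = \left(-18290\right) \left(-187086\right) = 3421802940$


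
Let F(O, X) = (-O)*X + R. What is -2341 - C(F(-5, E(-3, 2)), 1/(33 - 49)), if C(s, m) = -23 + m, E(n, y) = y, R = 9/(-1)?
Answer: -37087/16 ≈ -2317.9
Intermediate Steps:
R = -9 (R = 9*(-1) = -9)
F(O, X) = -9 - O*X (F(O, X) = (-O)*X - 9 = -O*X - 9 = -9 - O*X)
-2341 - C(F(-5, E(-3, 2)), 1/(33 - 49)) = -2341 - (-23 + 1/(33 - 49)) = -2341 - (-23 + 1/(-16)) = -2341 - (-23 - 1/16) = -2341 - 1*(-369/16) = -2341 + 369/16 = -37087/16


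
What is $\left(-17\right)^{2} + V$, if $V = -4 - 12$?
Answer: $273$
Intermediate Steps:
$V = -16$ ($V = -4 - 12 = -16$)
$\left(-17\right)^{2} + V = \left(-17\right)^{2} - 16 = 289 - 16 = 273$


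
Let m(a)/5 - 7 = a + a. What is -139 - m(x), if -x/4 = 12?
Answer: 306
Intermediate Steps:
x = -48 (x = -4*12 = -48)
m(a) = 35 + 10*a (m(a) = 35 + 5*(a + a) = 35 + 5*(2*a) = 35 + 10*a)
-139 - m(x) = -139 - (35 + 10*(-48)) = -139 - (35 - 480) = -139 - 1*(-445) = -139 + 445 = 306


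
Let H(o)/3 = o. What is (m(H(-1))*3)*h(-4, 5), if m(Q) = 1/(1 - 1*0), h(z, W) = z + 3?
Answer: -3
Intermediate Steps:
h(z, W) = 3 + z
H(o) = 3*o
m(Q) = 1 (m(Q) = 1/(1 + 0) = 1/1 = 1)
(m(H(-1))*3)*h(-4, 5) = (1*3)*(3 - 4) = 3*(-1) = -3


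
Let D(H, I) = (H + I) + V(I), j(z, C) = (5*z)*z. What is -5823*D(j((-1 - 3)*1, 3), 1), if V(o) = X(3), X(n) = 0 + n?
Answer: -489132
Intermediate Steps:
X(n) = n
V(o) = 3
j(z, C) = 5*z²
D(H, I) = 3 + H + I (D(H, I) = (H + I) + 3 = 3 + H + I)
-5823*D(j((-1 - 3)*1, 3), 1) = -5823*(3 + 5*((-1 - 3)*1)² + 1) = -5823*(3 + 5*(-4*1)² + 1) = -5823*(3 + 5*(-4)² + 1) = -5823*(3 + 5*16 + 1) = -5823*(3 + 80 + 1) = -5823*84 = -489132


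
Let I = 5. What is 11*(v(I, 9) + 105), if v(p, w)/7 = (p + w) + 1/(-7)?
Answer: 2222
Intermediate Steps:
v(p, w) = -1 + 7*p + 7*w (v(p, w) = 7*((p + w) + 1/(-7)) = 7*((p + w) - ⅐) = 7*(-⅐ + p + w) = -1 + 7*p + 7*w)
11*(v(I, 9) + 105) = 11*((-1 + 7*5 + 7*9) + 105) = 11*((-1 + 35 + 63) + 105) = 11*(97 + 105) = 11*202 = 2222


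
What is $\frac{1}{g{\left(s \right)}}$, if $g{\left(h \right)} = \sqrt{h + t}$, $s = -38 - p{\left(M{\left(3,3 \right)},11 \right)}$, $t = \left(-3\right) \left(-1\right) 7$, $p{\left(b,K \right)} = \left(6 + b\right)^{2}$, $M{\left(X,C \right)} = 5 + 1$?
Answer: $- \frac{i \sqrt{161}}{161} \approx - 0.078811 i$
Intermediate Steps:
$M{\left(X,C \right)} = 6$
$t = 21$ ($t = 3 \cdot 7 = 21$)
$s = -182$ ($s = -38 - \left(6 + 6\right)^{2} = -38 - 12^{2} = -38 - 144 = -182$)
$g{\left(h \right)} = \sqrt{21 + h}$ ($g{\left(h \right)} = \sqrt{h + 21} = \sqrt{21 + h}$)
$\frac{1}{g{\left(s \right)}} = \frac{1}{\sqrt{21 - 182}} = \frac{1}{\sqrt{-161}} = \frac{1}{i \sqrt{161}} = - \frac{i \sqrt{161}}{161}$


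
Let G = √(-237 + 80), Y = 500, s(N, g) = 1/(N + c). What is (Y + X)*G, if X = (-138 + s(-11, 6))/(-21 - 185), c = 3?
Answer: 825105*I*√157/1648 ≈ 6273.4*I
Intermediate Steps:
s(N, g) = 1/(3 + N) (s(N, g) = 1/(N + 3) = 1/(3 + N))
X = 1105/1648 (X = (-138 + 1/(3 - 11))/(-21 - 185) = (-138 + 1/(-8))/(-206) = (-138 - ⅛)*(-1/206) = -1105/8*(-1/206) = 1105/1648 ≈ 0.67051)
G = I*√157 (G = √(-157) = I*√157 ≈ 12.53*I)
(Y + X)*G = (500 + 1105/1648)*(I*√157) = 825105*(I*√157)/1648 = 825105*I*√157/1648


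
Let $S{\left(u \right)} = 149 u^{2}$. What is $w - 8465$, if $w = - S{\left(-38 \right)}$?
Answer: $-223621$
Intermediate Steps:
$w = -215156$ ($w = - 149 \left(-38\right)^{2} = - 149 \cdot 1444 = \left(-1\right) 215156 = -215156$)
$w - 8465 = -215156 - 8465 = -223621$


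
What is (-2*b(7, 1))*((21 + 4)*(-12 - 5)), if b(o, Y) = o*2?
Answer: 11900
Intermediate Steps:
b(o, Y) = 2*o
(-2*b(7, 1))*((21 + 4)*(-12 - 5)) = (-4*7)*((21 + 4)*(-12 - 5)) = (-2*14)*(25*(-17)) = -28*(-425) = 11900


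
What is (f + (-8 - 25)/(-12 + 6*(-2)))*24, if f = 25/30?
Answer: 53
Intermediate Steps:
f = ⅚ (f = 25*(1/30) = ⅚ ≈ 0.83333)
(f + (-8 - 25)/(-12 + 6*(-2)))*24 = (⅚ + (-8 - 25)/(-12 + 6*(-2)))*24 = (⅚ - 33/(-12 - 12))*24 = (⅚ - 33/(-24))*24 = (⅚ - 33*(-1/24))*24 = (⅚ + 11/8)*24 = (53/24)*24 = 53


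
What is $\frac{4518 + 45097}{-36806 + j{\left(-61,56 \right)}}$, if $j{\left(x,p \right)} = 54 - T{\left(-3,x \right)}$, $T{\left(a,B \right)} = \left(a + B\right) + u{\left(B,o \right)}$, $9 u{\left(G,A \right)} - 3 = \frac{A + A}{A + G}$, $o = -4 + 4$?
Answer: $- \frac{29769}{22013} \approx -1.3523$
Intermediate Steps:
$o = 0$
$u{\left(G,A \right)} = \frac{1}{3} + \frac{2 A}{9 \left(A + G\right)}$ ($u{\left(G,A \right)} = \frac{1}{3} + \frac{\left(A + A\right) \frac{1}{A + G}}{9} = \frac{1}{3} + \frac{2 A \frac{1}{A + G}}{9} = \frac{1}{3} + \frac{2 A}{9 \left(A + G\right)}$)
$T{\left(a,B \right)} = \frac{1}{3} + B + a$ ($T{\left(a,B \right)} = \left(a + B\right) + \frac{\frac{B}{3} + \frac{5}{9} \cdot 0}{0 + B} = \left(B + a\right) + \frac{\frac{B}{3} + 0}{B} = \left(B + a\right) + \frac{\frac{1}{3} B}{B} = \left(B + a\right) + \frac{1}{3} = \frac{1}{3} + B + a$)
$j{\left(x,p \right)} = \frac{170}{3} - x$ ($j{\left(x,p \right)} = 54 - \left(\frac{1}{3} + x - 3\right) = 54 - \left(- \frac{8}{3} + x\right) = \frac{170}{3} - x$)
$\frac{4518 + 45097}{-36806 + j{\left(-61,56 \right)}} = \frac{4518 + 45097}{-36806 + \left(\frac{170}{3} - -61\right)} = \frac{49615}{-36806 + \left(\frac{170}{3} + 61\right)} = \frac{49615}{-36806 + \frac{353}{3}} = \frac{49615}{- \frac{110065}{3}} = 49615 \left(- \frac{3}{110065}\right) = - \frac{29769}{22013}$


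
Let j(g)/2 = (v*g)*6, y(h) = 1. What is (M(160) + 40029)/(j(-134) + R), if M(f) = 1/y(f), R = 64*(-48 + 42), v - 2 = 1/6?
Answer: -20015/1934 ≈ -10.349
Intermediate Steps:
v = 13/6 (v = 2 + 1/6 = 2 + ⅙ = 13/6 ≈ 2.1667)
R = -384 (R = 64*(-6) = -384)
M(f) = 1 (M(f) = 1/1 = 1)
j(g) = 26*g (j(g) = 2*((13*g/6)*6) = 2*(13*g) = 26*g)
(M(160) + 40029)/(j(-134) + R) = (1 + 40029)/(26*(-134) - 384) = 40030/(-3484 - 384) = 40030/(-3868) = 40030*(-1/3868) = -20015/1934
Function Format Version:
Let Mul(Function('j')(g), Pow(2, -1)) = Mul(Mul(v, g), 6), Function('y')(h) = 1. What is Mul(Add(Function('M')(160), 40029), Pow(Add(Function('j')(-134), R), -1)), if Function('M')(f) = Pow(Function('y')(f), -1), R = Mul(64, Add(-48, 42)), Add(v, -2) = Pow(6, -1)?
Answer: Rational(-20015, 1934) ≈ -10.349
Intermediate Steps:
v = Rational(13, 6) (v = Add(2, Pow(6, -1)) = Add(2, Rational(1, 6)) = Rational(13, 6) ≈ 2.1667)
R = -384 (R = Mul(64, -6) = -384)
Function('M')(f) = 1 (Function('M')(f) = Pow(1, -1) = 1)
Function('j')(g) = Mul(26, g) (Function('j')(g) = Mul(2, Mul(Mul(Rational(13, 6), g), 6)) = Mul(2, Mul(13, g)) = Mul(26, g))
Mul(Add(Function('M')(160), 40029), Pow(Add(Function('j')(-134), R), -1)) = Mul(Add(1, 40029), Pow(Add(Mul(26, -134), -384), -1)) = Mul(40030, Pow(Add(-3484, -384), -1)) = Mul(40030, Pow(-3868, -1)) = Mul(40030, Rational(-1, 3868)) = Rational(-20015, 1934)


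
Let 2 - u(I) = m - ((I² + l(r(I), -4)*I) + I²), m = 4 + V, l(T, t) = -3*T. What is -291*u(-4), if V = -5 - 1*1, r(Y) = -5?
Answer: 6984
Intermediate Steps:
V = -6 (V = -5 - 1 = -6)
m = -2 (m = 4 - 6 = -2)
u(I) = 4 + 2*I² + 15*I (u(I) = 2 - (-2 - ((I² + (-3*(-5))*I) + I²)) = 2 - (-2 - ((I² + 15*I) + I²)) = 2 - (-2 - (2*I² + 15*I)) = 2 - (-2 + (-15*I - 2*I²)) = 2 - (-2 - 15*I - 2*I²) = 2 + (2 + 2*I² + 15*I) = 4 + 2*I² + 15*I)
-291*u(-4) = -291*(4 + 2*(-4)² + 15*(-4)) = -291*(4 + 2*16 - 60) = -291*(4 + 32 - 60) = -291*(-24) = 6984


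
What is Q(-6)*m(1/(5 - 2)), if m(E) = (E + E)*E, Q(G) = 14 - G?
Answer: 40/9 ≈ 4.4444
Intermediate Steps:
m(E) = 2*E² (m(E) = (2*E)*E = 2*E²)
Q(-6)*m(1/(5 - 2)) = (14 - 1*(-6))*(2*(1/(5 - 2))²) = (14 + 6)*(2*(1/3)²) = 20*(2*(⅓)²) = 20*(2*(⅑)) = 20*(2/9) = 40/9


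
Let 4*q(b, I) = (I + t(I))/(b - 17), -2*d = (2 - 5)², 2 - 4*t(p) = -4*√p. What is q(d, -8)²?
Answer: 193/29584 - 15*I*√2/3698 ≈ 0.0065238 - 0.0057364*I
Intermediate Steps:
t(p) = ½ + √p (t(p) = ½ - (-1)*√p = ½ + √p)
d = -9/2 (d = -(2 - 5)²/2 = -½*(-3)² = -½*9 = -9/2 ≈ -4.5000)
q(b, I) = (½ + I + √I)/(4*(-17 + b)) (q(b, I) = ((I + (½ + √I))/(b - 17))/4 = ((½ + I + √I)/(-17 + b))/4 = (½ + I + √I)/(4*(-17 + b)))
q(d, -8)² = ((1 + 2*(-8) + 2*√(-8))/(8*(-17 - 9/2)))² = ((1 - 16 + 2*(2*I*√2))/(8*(-43/2)))² = ((⅛)*(-2/43)*(1 - 16 + 4*I*√2))² = ((⅛)*(-2/43)*(-15 + 4*I*√2))² = (15/172 - I*√2/43)²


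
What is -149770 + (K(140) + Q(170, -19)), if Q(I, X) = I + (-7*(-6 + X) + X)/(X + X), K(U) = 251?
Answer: -2837709/19 ≈ -1.4935e+5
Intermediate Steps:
Q(I, X) = I + (42 - 6*X)/(2*X) (Q(I, X) = I + ((42 - 7*X) + X)/((2*X)) = I + (42 - 6*X)*(1/(2*X)) = I + (42 - 6*X)/(2*X))
-149770 + (K(140) + Q(170, -19)) = -149770 + (251 + (-3 + 170 + 21/(-19))) = -149770 + (251 + (-3 + 170 + 21*(-1/19))) = -149770 + (251 + (-3 + 170 - 21/19)) = -149770 + (251 + 3152/19) = -149770 + 7921/19 = -2837709/19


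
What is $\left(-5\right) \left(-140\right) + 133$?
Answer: $833$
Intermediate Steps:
$\left(-5\right) \left(-140\right) + 133 = 700 + 133 = 833$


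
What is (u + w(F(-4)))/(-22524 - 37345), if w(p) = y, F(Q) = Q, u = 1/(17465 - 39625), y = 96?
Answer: -2127359/1326697040 ≈ -0.0016035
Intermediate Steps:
u = -1/22160 (u = 1/(-22160) = -1/22160 ≈ -4.5126e-5)
w(p) = 96
(u + w(F(-4)))/(-22524 - 37345) = (-1/22160 + 96)/(-22524 - 37345) = (2127359/22160)/(-59869) = (2127359/22160)*(-1/59869) = -2127359/1326697040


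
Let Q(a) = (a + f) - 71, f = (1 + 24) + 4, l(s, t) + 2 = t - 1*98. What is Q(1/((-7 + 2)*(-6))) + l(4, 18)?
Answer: -3719/30 ≈ -123.97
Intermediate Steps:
l(s, t) = -100 + t (l(s, t) = -2 + (t - 1*98) = -2 + (t - 98) = -2 + (-98 + t) = -100 + t)
f = 29 (f = 25 + 4 = 29)
Q(a) = -42 + a (Q(a) = (a + 29) - 71 = (29 + a) - 71 = -42 + a)
Q(1/((-7 + 2)*(-6))) + l(4, 18) = (-42 + 1/((-7 + 2)*(-6))) + (-100 + 18) = (-42 + 1/(-5*(-6))) - 82 = (-42 + 1/30) - 82 = -1259/30 - 82 = -3719/30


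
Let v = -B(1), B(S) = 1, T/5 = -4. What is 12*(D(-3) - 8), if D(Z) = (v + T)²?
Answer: 5196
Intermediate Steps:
T = -20 (T = 5*(-4) = -20)
v = -1 (v = -1*1 = -1)
D(Z) = 441 (D(Z) = (-1 - 20)² = (-21)² = 441)
12*(D(-3) - 8) = 12*(441 - 8) = 12*433 = 5196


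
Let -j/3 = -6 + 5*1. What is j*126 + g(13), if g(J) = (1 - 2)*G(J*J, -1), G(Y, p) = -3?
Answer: 381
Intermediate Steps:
j = 3 (j = -3*(-6 + 5*1) = -3*(-6 + 5) = -3*(-1) = 3)
g(J) = 3 (g(J) = (1 - 2)*(-3) = -1*(-3) = 3)
j*126 + g(13) = 3*126 + 3 = 378 + 3 = 381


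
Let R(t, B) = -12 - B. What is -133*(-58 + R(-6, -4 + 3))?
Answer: 9177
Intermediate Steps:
-133*(-58 + R(-6, -4 + 3)) = -133*(-58 + (-12 - (-4 + 3))) = -133*(-58 + (-12 - 1*(-1))) = -133*(-58 + (-12 + 1)) = -133*(-58 - 11) = -133*(-69) = 9177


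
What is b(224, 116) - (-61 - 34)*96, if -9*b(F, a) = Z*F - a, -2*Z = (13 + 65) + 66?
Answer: 98324/9 ≈ 10925.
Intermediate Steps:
Z = -72 (Z = -((13 + 65) + 66)/2 = -(78 + 66)/2 = -1/2*144 = -72)
b(F, a) = 8*F + a/9 (b(F, a) = -(-72*F - a)/9 = -(-a - 72*F)/9 = 8*F + a/9)
b(224, 116) - (-61 - 34)*96 = (8*224 + (1/9)*116) - (-61 - 34)*96 = (1792 + 116/9) - (-95)*96 = 16244/9 - 1*(-9120) = 16244/9 + 9120 = 98324/9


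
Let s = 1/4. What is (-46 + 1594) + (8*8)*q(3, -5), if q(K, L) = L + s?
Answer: 1244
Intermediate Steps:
s = 1/4 (s = 1*(1/4) = 1/4 ≈ 0.25000)
q(K, L) = 1/4 + L (q(K, L) = L + 1/4 = 1/4 + L)
(-46 + 1594) + (8*8)*q(3, -5) = (-46 + 1594) + (8*8)*(1/4 - 5) = 1548 + 64*(-19/4) = 1548 - 304 = 1244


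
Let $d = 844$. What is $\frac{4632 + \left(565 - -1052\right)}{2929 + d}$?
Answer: $\frac{6249}{3773} \approx 1.6562$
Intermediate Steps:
$\frac{4632 + \left(565 - -1052\right)}{2929 + d} = \frac{4632 + \left(565 - -1052\right)}{2929 + 844} = \frac{4632 + \left(565 + 1052\right)}{3773} = \left(4632 + 1617\right) \frac{1}{3773} = 6249 \cdot \frac{1}{3773} = \frac{6249}{3773}$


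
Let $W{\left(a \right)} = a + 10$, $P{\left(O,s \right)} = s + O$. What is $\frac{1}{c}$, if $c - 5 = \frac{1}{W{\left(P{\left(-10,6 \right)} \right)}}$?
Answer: $\frac{6}{31} \approx 0.19355$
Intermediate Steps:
$P{\left(O,s \right)} = O + s$
$W{\left(a \right)} = 10 + a$
$c = \frac{31}{6}$ ($c = 5 + \frac{1}{10 + \left(-10 + 6\right)} = 5 + \frac{1}{10 - 4} = 5 + \frac{1}{6} = \frac{31}{6} \approx 5.1667$)
$\frac{1}{c} = \frac{1}{\frac{31}{6}} = \frac{6}{31}$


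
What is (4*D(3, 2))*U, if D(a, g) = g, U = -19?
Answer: -152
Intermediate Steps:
(4*D(3, 2))*U = (4*2)*(-19) = 8*(-19) = -152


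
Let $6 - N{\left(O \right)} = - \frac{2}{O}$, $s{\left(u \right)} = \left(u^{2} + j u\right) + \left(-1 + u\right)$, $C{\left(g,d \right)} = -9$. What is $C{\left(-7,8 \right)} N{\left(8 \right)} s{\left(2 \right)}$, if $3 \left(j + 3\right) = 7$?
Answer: $- \frac{825}{4} \approx -206.25$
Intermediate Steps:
$j = - \frac{2}{3}$ ($j = -3 + \frac{1}{3} \cdot 7 = -3 + \frac{7}{3} = - \frac{2}{3} \approx -0.66667$)
$s{\left(u \right)} = -1 + u^{2} + \frac{u}{3}$ ($s{\left(u \right)} = \left(u^{2} - \frac{2 u}{3}\right) + \left(-1 + u\right) = -1 + u^{2} + \frac{u}{3}$)
$N{\left(O \right)} = 6 + \frac{2}{O}$ ($N{\left(O \right)} = 6 - - \frac{2}{O} = 6 + \frac{2}{O}$)
$C{\left(-7,8 \right)} N{\left(8 \right)} s{\left(2 \right)} = - 9 \left(6 + \frac{2}{8}\right) \left(-1 + 2^{2} + \frac{1}{3} \cdot 2\right) = - 9 \left(6 + 2 \cdot \frac{1}{8}\right) \left(-1 + 4 + \frac{2}{3}\right) = - 9 \left(6 + \frac{1}{4}\right) \frac{11}{3} = \left(-9\right) \frac{25}{4} \cdot \frac{11}{3} = \left(- \frac{225}{4}\right) \frac{11}{3} = - \frac{825}{4}$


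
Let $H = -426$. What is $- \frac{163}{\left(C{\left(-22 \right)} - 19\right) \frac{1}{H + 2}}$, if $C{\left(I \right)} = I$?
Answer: $- \frac{69112}{41} \approx -1685.7$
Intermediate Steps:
$- \frac{163}{\left(C{\left(-22 \right)} - 19\right) \frac{1}{H + 2}} = - \frac{163}{\left(-22 - 19\right) \frac{1}{-426 + 2}} = - \frac{163}{\left(-41\right) \frac{1}{-424}} = - \frac{163}{\left(-41\right) \left(- \frac{1}{424}\right)} = - \frac{163}{\frac{41}{424}} = \left(-163\right) \frac{424}{41} = - \frac{69112}{41}$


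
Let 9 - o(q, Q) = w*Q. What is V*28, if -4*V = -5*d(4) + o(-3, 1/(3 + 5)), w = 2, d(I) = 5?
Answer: 455/4 ≈ 113.75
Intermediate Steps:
o(q, Q) = 9 - 2*Q
V = 65/16 (V = -(-5*5 + (9 - 2/(3 + 5)))/4 = -(-25 + (9 - 2/8))/4 = -(-25 + (9 - 2*⅛))/4 = -(-25 + (9 - ¼))/4 = -(-25 + 35/4)/4 = -¼*(-65/4) = 65/16 ≈ 4.0625)
V*28 = (65/16)*28 = 455/4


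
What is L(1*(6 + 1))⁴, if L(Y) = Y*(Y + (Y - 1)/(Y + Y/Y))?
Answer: 2217373921/256 ≈ 8.6616e+6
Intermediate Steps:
L(Y) = Y*(Y + (-1 + Y)/(1 + Y)) (L(Y) = Y*(Y + (-1 + Y)/(Y + 1)) = Y*(Y + (-1 + Y)/(1 + Y)))
L(1*(6 + 1))⁴ = ((1*(6 + 1))*(-1 + (1*(6 + 1))² + 2*(1*(6 + 1)))/(1 + 1*(6 + 1)))⁴ = ((1*7)*(-1 + (1*7)² + 2*(1*7))/(1 + 1*7))⁴ = (7*(-1 + 7² + 2*7)/(1 + 7))⁴ = (7*(-1 + 49 + 14)/8)⁴ = (7*(⅛)*62)⁴ = (217/4)⁴ = 2217373921/256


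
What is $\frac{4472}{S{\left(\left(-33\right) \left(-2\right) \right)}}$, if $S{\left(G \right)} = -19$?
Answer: $- \frac{4472}{19} \approx -235.37$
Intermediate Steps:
$\frac{4472}{S{\left(\left(-33\right) \left(-2\right) \right)}} = \frac{4472}{-19} = 4472 \left(- \frac{1}{19}\right) = - \frac{4472}{19}$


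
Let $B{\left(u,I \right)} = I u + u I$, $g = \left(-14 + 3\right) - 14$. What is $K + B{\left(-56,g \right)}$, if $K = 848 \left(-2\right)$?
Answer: $1104$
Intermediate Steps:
$g = -25$ ($g = -11 - 14 = -25$)
$B{\left(u,I \right)} = 2 I u$ ($B{\left(u,I \right)} = I u + I u = 2 I u$)
$K = -1696$
$K + B{\left(-56,g \right)} = -1696 + 2 \left(-25\right) \left(-56\right) = -1696 + 2800 = 1104$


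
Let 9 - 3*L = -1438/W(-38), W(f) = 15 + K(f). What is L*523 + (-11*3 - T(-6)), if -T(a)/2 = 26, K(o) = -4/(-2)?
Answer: 833062/51 ≈ 16335.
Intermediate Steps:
K(o) = 2 (K(o) = -4*(-½) = 2)
T(a) = -52 (T(a) = -2*26 = -52)
W(f) = 17 (W(f) = 15 + 2 = 17)
L = 1591/51 (L = 3 - (-1438)/(3*17) = 3 - ⅓*(-1438/17) = 3 + 1438/51 = 1591/51 ≈ 31.196)
L*523 + (-11*3 - T(-6)) = (1591/51)*523 + (-11*3 - 1*(-52)) = 832093/51 + (-33 + 52) = 832093/51 + 19 = 833062/51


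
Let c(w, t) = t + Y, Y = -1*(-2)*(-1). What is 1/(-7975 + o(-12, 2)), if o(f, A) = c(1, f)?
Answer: -1/7989 ≈ -0.00012517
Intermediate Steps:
Y = -2 (Y = 2*(-1) = -2)
c(w, t) = -2 + t (c(w, t) = t - 2 = -2 + t)
o(f, A) = -2 + f
1/(-7975 + o(-12, 2)) = 1/(-7975 + (-2 - 12)) = 1/(-7975 - 14) = 1/(-7989) = -1/7989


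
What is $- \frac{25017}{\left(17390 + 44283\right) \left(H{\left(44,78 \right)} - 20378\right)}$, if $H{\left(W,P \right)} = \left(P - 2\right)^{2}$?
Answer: $\frac{25017}{900549146} \approx 2.778 \cdot 10^{-5}$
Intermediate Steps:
$H{\left(W,P \right)} = \left(-2 + P\right)^{2}$
$- \frac{25017}{\left(17390 + 44283\right) \left(H{\left(44,78 \right)} - 20378\right)} = - \frac{25017}{\left(17390 + 44283\right) \left(\left(-2 + 78\right)^{2} - 20378\right)} = - \frac{25017}{61673 \left(76^{2} - 20378\right)} = - \frac{25017}{61673 \left(5776 - 20378\right)} = - \frac{25017}{61673 \left(-14602\right)} = - \frac{25017}{-900549146} = \left(-25017\right) \left(- \frac{1}{900549146}\right) = \frac{25017}{900549146}$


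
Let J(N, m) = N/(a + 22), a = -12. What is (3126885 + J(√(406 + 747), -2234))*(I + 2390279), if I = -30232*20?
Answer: 5583487804515 + 1785639*√1153/10 ≈ 5.5835e+12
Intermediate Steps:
J(N, m) = N/10 (J(N, m) = N/(-12 + 22) = N/10)
I = -604640
(3126885 + J(√(406 + 747), -2234))*(I + 2390279) = (3126885 + √(406 + 747)/10)*(-604640 + 2390279) = (3126885 + √1153/10)*1785639 = 5583487804515 + 1785639*√1153/10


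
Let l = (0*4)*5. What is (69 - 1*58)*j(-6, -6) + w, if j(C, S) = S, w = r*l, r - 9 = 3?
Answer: -66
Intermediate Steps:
r = 12 (r = 9 + 3 = 12)
l = 0 (l = 0*5 = 0)
w = 0 (w = 12*0 = 0)
(69 - 1*58)*j(-6, -6) + w = (69 - 1*58)*(-6) + 0 = (69 - 58)*(-6) + 0 = 11*(-6) + 0 = -66 + 0 = -66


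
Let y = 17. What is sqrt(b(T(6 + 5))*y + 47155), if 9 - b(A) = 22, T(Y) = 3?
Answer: sqrt(46934) ≈ 216.64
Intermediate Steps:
b(A) = -13 (b(A) = 9 - 1*22 = 9 - 22 = -13)
sqrt(b(T(6 + 5))*y + 47155) = sqrt(-13*17 + 47155) = sqrt(-221 + 47155) = sqrt(46934)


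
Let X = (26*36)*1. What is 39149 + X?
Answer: 40085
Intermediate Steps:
X = 936 (X = 936*1 = 936)
39149 + X = 39149 + 936 = 40085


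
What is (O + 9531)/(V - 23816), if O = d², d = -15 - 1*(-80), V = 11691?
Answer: -13756/12125 ≈ -1.1345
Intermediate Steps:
d = 65 (d = -15 + 80 = 65)
O = 4225 (O = 65² = 4225)
(O + 9531)/(V - 23816) = (4225 + 9531)/(11691 - 23816) = 13756/(-12125) = 13756*(-1/12125) = -13756/12125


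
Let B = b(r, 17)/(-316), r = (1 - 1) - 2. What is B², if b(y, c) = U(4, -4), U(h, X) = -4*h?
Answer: 16/6241 ≈ 0.0025637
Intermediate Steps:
r = -2 (r = 0 - 2 = -2)
b(y, c) = -16 (b(y, c) = -4*4 = -16)
B = 4/79 (B = -16/(-316) = -16*(-1/316) = 4/79 ≈ 0.050633)
B² = (4/79)² = 16/6241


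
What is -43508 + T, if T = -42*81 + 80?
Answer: -46830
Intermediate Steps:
T = -3322 (T = -3402 + 80 = -3322)
-43508 + T = -43508 - 3322 = -46830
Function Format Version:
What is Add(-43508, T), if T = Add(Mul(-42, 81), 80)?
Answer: -46830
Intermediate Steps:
T = -3322 (T = Add(-3402, 80) = -3322)
Add(-43508, T) = Add(-43508, -3322) = -46830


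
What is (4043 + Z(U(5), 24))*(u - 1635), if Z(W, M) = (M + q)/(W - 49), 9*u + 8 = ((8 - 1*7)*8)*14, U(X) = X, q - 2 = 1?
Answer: -2598785515/396 ≈ -6.5626e+6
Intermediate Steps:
q = 3 (q = 2 + 1 = 3)
u = 104/9 (u = -8/9 + (((8 - 1*7)*8)*14)/9 = -8/9 + (((8 - 7)*8)*14)/9 = -8/9 + ((1*8)*14)/9 = -8/9 + (8*14)/9 = -8/9 + (⅑)*112 = -8/9 + 112/9 = 104/9 ≈ 11.556)
Z(W, M) = (3 + M)/(-49 + W) (Z(W, M) = (M + 3)/(W - 49) = (3 + M)/(-49 + W))
(4043 + Z(U(5), 24))*(u - 1635) = (4043 + (3 + 24)/(-49 + 5))*(104/9 - 1635) = (4043 + 27/(-44))*(-14611/9) = (4043 - 1/44*27)*(-14611/9) = (4043 - 27/44)*(-14611/9) = (177865/44)*(-14611/9) = -2598785515/396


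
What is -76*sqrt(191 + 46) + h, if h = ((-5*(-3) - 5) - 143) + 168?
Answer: 35 - 76*sqrt(237) ≈ -1135.0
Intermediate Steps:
h = 35 (h = ((15 - 5) - 143) + 168 = (10 - 143) + 168 = -133 + 168 = 35)
-76*sqrt(191 + 46) + h = -76*sqrt(191 + 46) + 35 = -76*sqrt(237) + 35 = 35 - 76*sqrt(237)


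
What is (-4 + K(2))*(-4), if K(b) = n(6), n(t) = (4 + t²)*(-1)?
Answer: 176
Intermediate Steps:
n(t) = -4 - t²
K(b) = -40 (K(b) = -4 - 1*6² = -4 - 1*36 = -4 - 36 = -40)
(-4 + K(2))*(-4) = (-4 - 40)*(-4) = -44*(-4) = 176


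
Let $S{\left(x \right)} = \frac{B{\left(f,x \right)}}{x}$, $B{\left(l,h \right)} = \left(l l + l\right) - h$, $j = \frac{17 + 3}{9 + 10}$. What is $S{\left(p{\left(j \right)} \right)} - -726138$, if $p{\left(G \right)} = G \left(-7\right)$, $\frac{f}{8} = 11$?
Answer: $\frac{25377593}{35} \approx 7.2507 \cdot 10^{5}$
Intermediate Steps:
$f = 88$ ($f = 8 \cdot 11 = 88$)
$j = \frac{20}{19} \approx 1.0526$
$p{\left(G \right)} = - 7 G$
$B{\left(l,h \right)} = l + l^{2} - h$ ($B{\left(l,h \right)} = \left(l^{2} + l\right) - h = \left(l + l^{2}\right) - h = l + l^{2} - h$)
$S{\left(x \right)} = \frac{7832 - x}{x}$ ($S{\left(x \right)} = \frac{88 + 88^{2} - x}{x} = \frac{88 + 7744 - x}{x} = \frac{7832 - x}{x}$)
$S{\left(p{\left(j \right)} \right)} - -726138 = \frac{7832 - \left(-7\right) \frac{20}{19}}{\left(-7\right) \frac{20}{19}} - -726138 = \frac{7832 - - \frac{140}{19}}{- \frac{140}{19}} + 726138 = - \frac{19 \left(7832 + \frac{140}{19}\right)}{140} + 726138 = \left(- \frac{19}{140}\right) \frac{148948}{19} + 726138 = - \frac{37237}{35} + 726138 = \frac{25377593}{35}$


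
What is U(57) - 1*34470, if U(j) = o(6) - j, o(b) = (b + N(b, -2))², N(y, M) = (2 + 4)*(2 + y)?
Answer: -31611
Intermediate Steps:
N(y, M) = 12 + 6*y (N(y, M) = 6*(2 + y) = 12 + 6*y)
o(b) = (12 + 7*b)² (o(b) = (b + (12 + 6*b))² = (12 + 7*b)²)
U(j) = 2916 - j (U(j) = (12 + 7*6)² - j = (12 + 42)² - j = 54² - j = 2916 - j)
U(57) - 1*34470 = (2916 - 1*57) - 1*34470 = (2916 - 57) - 34470 = 2859 - 34470 = -31611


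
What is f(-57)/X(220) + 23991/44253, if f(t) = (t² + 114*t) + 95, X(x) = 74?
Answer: -2087858/49617 ≈ -42.079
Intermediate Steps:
f(t) = 95 + t² + 114*t
f(-57)/X(220) + 23991/44253 = (95 + (-57)² + 114*(-57))/74 + 23991/44253 = (95 + 3249 - 6498)*(1/74) + 23991*(1/44253) = -3154*1/74 + 727/1341 = -1577/37 + 727/1341 = -2087858/49617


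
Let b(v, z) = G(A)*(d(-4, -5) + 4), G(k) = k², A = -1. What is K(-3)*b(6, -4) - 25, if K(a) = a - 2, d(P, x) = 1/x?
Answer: -44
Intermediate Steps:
b(v, z) = 19/5 (b(v, z) = (-1)²*(1/(-5) + 4) = 1*(-⅕ + 4) = 1*(19/5) = 19/5)
K(a) = -2 + a
K(-3)*b(6, -4) - 25 = (-2 - 3)*(19/5) - 25 = -5*19/5 - 25 = -19 - 25 = -44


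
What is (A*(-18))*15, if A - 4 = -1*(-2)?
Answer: -1620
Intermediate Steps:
A = 6 (A = 4 - 1*(-2) = 4 + 2 = 6)
(A*(-18))*15 = (6*(-18))*15 = -108*15 = -1620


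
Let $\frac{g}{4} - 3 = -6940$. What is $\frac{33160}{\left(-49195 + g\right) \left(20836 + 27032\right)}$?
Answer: $- \frac{8290}{920776881} \approx -9.0033 \cdot 10^{-6}$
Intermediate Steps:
$g = -27748$ ($g = 12 + 4 \left(-6940\right) = 12 - 27760 = -27748$)
$\frac{33160}{\left(-49195 + g\right) \left(20836 + 27032\right)} = \frac{33160}{\left(-49195 - 27748\right) \left(20836 + 27032\right)} = \frac{33160}{\left(-76943\right) 47868} = \frac{33160}{-3683107524} = 33160 \left(- \frac{1}{3683107524}\right) = - \frac{8290}{920776881}$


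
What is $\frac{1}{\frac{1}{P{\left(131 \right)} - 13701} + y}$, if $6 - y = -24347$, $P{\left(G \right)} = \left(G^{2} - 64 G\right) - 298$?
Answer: $\frac{5222}{127171365} \approx 4.1063 \cdot 10^{-5}$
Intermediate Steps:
$P{\left(G \right)} = -298 + G^{2} - 64 G$
$y = 24353$ ($y = 6 - -24347 = 6 + 24347 = 24353$)
$\frac{1}{\frac{1}{P{\left(131 \right)} - 13701} + y} = \frac{1}{\frac{1}{\left(-298 + 131^{2} - 8384\right) - 13701} + 24353} = \frac{1}{\frac{1}{\left(-298 + 17161 - 8384\right) - 13701} + 24353} = \frac{1}{\frac{1}{8479 - 13701} + 24353} = \frac{1}{\frac{1}{-5222} + 24353} = \frac{1}{- \frac{1}{5222} + 24353} = \frac{1}{\frac{127171365}{5222}} = \frac{5222}{127171365}$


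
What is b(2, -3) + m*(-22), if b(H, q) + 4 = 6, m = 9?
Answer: -196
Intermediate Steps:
b(H, q) = 2 (b(H, q) = -4 + 6 = 2)
b(2, -3) + m*(-22) = 2 + 9*(-22) = 2 - 198 = -196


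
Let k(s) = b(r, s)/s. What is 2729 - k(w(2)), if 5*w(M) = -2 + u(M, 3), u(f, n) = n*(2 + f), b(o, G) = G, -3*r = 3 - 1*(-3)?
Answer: 2728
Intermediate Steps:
r = -2 (r = -(3 - 1*(-3))/3 = -(3 + 3)/3 = -⅓*6 = -2)
w(M) = ⅘ + 3*M/5 (w(M) = (-2 + 3*(2 + M))/5 = (-2 + (6 + 3*M))/5 = (4 + 3*M)/5 = ⅘ + 3*M/5)
k(s) = 1 (k(s) = s/s = 1)
2729 - k(w(2)) = 2729 - 1*1 = 2729 - 1 = 2728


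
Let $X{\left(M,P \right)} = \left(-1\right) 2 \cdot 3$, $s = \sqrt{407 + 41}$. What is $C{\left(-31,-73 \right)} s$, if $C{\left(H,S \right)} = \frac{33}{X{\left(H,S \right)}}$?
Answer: $- 44 \sqrt{7} \approx -116.41$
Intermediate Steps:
$s = 8 \sqrt{7}$ ($s = \sqrt{448} = 8 \sqrt{7} \approx 21.166$)
$X{\left(M,P \right)} = -6$ ($X{\left(M,P \right)} = \left(-2\right) 3 = -6$)
$C{\left(H,S \right)} = - \frac{11}{2}$ ($C{\left(H,S \right)} = \frac{33}{-6} = 33 \left(- \frac{1}{6}\right) = - \frac{11}{2}$)
$C{\left(-31,-73 \right)} s = - \frac{11 \cdot 8 \sqrt{7}}{2} = - 44 \sqrt{7}$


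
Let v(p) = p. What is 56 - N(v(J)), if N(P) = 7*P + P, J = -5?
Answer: 96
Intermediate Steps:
N(P) = 8*P
56 - N(v(J)) = 56 - 8*(-5) = 56 - 1*(-40) = 56 + 40 = 96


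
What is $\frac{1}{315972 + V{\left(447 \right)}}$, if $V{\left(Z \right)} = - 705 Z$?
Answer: $\frac{1}{837} \approx 0.0011947$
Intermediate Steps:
$\frac{1}{315972 + V{\left(447 \right)}} = \frac{1}{315972 - 315135} = \frac{1}{837}$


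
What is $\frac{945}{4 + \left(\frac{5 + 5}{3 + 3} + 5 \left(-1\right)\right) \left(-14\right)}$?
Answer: $\frac{2835}{152} \approx 18.651$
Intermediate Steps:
$\frac{945}{4 + \left(\frac{5 + 5}{3 + 3} + 5 \left(-1\right)\right) \left(-14\right)} = \frac{945}{4 + \left(\frac{10}{6} - 5\right) \left(-14\right)} = \frac{945}{4 + \left(10 \cdot \frac{1}{6} - 5\right) \left(-14\right)} = \frac{945}{4 + \left(\frac{5}{3} - 5\right) \left(-14\right)} = \frac{945}{4 - - \frac{140}{3}} = \frac{945}{4 + \frac{140}{3}} = \frac{945}{\frac{152}{3}} = 945 \cdot \frac{3}{152} = \frac{2835}{152}$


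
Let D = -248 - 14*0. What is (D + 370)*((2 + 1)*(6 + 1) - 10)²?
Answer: 14762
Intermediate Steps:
D = -248 (D = -248 - 1*0 = -248 + 0 = -248)
(D + 370)*((2 + 1)*(6 + 1) - 10)² = (-248 + 370)*((2 + 1)*(6 + 1) - 10)² = 122*(3*7 - 10)² = 122*(21 - 10)² = 122*11² = 122*121 = 14762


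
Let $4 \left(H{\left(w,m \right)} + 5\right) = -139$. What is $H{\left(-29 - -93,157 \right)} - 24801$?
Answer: $- \frac{99363}{4} \approx -24841.0$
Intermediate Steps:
$H{\left(w,m \right)} = - \frac{159}{4}$ ($H{\left(w,m \right)} = -5 + \frac{1}{4} \left(-139\right) = -5 - \frac{139}{4} = - \frac{159}{4}$)
$H{\left(-29 - -93,157 \right)} - 24801 = - \frac{159}{4} - 24801 = - \frac{99363}{4}$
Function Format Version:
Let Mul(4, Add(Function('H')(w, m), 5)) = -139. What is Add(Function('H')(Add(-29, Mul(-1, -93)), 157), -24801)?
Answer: Rational(-99363, 4) ≈ -24841.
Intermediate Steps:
Function('H')(w, m) = Rational(-159, 4) (Function('H')(w, m) = Add(-5, Mul(Rational(1, 4), -139)) = Add(-5, Rational(-139, 4)) = Rational(-159, 4))
Add(Function('H')(Add(-29, Mul(-1, -93)), 157), -24801) = Add(Rational(-159, 4), -24801) = Rational(-99363, 4)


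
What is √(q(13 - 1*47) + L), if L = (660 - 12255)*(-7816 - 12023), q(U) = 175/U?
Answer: √265918379030/34 ≈ 15167.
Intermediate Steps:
L = 230033205 (L = -11595*(-19839) = 230033205)
√(q(13 - 1*47) + L) = √(175/(13 - 1*47) + 230033205) = √(175/(13 - 47) + 230033205) = √(175/(-34) + 230033205) = √(175*(-1/34) + 230033205) = √(-175/34 + 230033205) = √(7821128795/34) = √265918379030/34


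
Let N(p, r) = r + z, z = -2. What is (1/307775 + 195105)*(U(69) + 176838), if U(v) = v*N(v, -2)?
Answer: 10602272906229312/307775 ≈ 3.4448e+10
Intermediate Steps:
N(p, r) = -2 + r (N(p, r) = r - 2 = -2 + r)
U(v) = -4*v (U(v) = v*(-2 - 2) = v*(-4) = -4*v)
(1/307775 + 195105)*(U(69) + 176838) = (1/307775 + 195105)*(-4*69 + 176838) = (1/307775 + 195105)*(-276 + 176838) = (60048441376/307775)*176562 = 10602272906229312/307775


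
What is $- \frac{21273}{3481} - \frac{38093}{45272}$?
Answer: $- \frac{1095672989}{157591832} \approx -6.9526$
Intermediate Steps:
$- \frac{21273}{3481} - \frac{38093}{45272} = - \frac{1095672989}{157591832}$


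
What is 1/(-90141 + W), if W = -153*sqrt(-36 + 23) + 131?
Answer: I/(-90010*I + 153*sqrt(13)) ≈ -1.1109e-5 + 6.8087e-8*I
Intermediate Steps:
W = 131 - 153*I*sqrt(13) (W = -153*I*sqrt(13) + 131 = 131 - 153*I*sqrt(13) ≈ 131.0 - 551.65*I)
1/(-90141 + W) = 1/(-90141 + (131 - 153*I*sqrt(13))) = 1/(-90010 - 153*I*sqrt(13))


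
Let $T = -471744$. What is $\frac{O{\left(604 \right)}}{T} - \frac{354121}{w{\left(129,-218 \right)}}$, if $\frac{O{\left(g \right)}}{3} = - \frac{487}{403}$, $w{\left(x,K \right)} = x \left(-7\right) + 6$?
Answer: $\frac{575409807617}{1457531712} \approx 394.78$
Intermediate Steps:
$w{\left(x,K \right)} = 6 - 7 x$ ($w{\left(x,K \right)} = - 7 x + 6 = 6 - 7 x$)
$O{\left(g \right)} = - \frac{1461}{403}$ ($O{\left(g \right)} = 3 \left(- \frac{487}{403}\right) = - \frac{1461}{403}$)
$\frac{O{\left(604 \right)}}{T} - \frac{354121}{w{\left(129,-218 \right)}} = - \frac{1461}{403 \left(-471744\right)} - \frac{354121}{6 - 903} = \left(- \frac{1461}{403}\right) \left(- \frac{1}{471744}\right) - \frac{354121}{6 - 903} = \frac{487}{63370944} - \frac{354121}{-897} = \frac{487}{63370944} - - \frac{354121}{897} = \frac{487}{63370944} + \frac{354121}{897} = \frac{575409807617}{1457531712}$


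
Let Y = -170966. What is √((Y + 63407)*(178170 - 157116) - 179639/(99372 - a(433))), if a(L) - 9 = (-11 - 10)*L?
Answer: I*√6659299529375712870/54228 ≈ 47587.0*I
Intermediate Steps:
a(L) = 9 - 21*L (a(L) = 9 + (-11 - 10)*L = 9 - 21*L)
√((Y + 63407)*(178170 - 157116) - 179639/(99372 - a(433))) = √((-170966 + 63407)*(178170 - 157116) - 179639/(99372 - (9 - 21*433))) = √(-107559*21054 - 179639/(99372 - (9 - 9093))) = √(-2264547186 - 179639/(99372 - 1*(-9084))) = √(-2264547186 - 179639/(99372 + 9084)) = √(-2264547186 - 179639/108456) = √(-245603729784455/108456) = I*√6659299529375712870/54228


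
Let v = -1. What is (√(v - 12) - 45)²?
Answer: (45 - I*√13)² ≈ 2012.0 - 324.5*I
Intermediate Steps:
(√(v - 12) - 45)² = (√(-1 - 12) - 45)² = (√(-13) - 45)² = (I*√13 - 45)² = (-45 + I*√13)²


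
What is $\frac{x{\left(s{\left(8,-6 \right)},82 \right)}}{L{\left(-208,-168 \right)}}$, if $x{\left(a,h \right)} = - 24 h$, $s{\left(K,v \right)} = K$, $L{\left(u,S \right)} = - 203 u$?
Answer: $- \frac{123}{2639} \approx -0.046609$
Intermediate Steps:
$\frac{x{\left(s{\left(8,-6 \right)},82 \right)}}{L{\left(-208,-168 \right)}} = \frac{\left(-24\right) 82}{\left(-203\right) \left(-208\right)} = - \frac{1968}{42224} = \left(-1968\right) \frac{1}{42224} = - \frac{123}{2639}$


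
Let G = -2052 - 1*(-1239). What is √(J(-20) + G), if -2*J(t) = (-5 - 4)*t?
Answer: I*√903 ≈ 30.05*I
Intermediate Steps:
G = -813 (G = -2052 + 1239 = -813)
J(t) = 9*t/2 (J(t) = -(-5 - 4)*t/2 = -(-9)*t/2 = 9*t/2)
√(J(-20) + G) = √((9/2)*(-20) - 813) = √(-90 - 813) = √(-903) = I*√903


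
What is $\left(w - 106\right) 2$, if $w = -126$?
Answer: $-464$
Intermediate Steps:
$\left(w - 106\right) 2 = \left(-126 - 106\right) 2 = \left(-232\right) 2 = -464$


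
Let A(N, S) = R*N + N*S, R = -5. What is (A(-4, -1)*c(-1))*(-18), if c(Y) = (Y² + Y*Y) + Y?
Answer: -432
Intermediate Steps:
c(Y) = Y + 2*Y² (c(Y) = (Y² + Y²) + Y = 2*Y² + Y = Y + 2*Y²)
A(N, S) = -5*N + N*S
(A(-4, -1)*c(-1))*(-18) = ((-4*(-5 - 1))*(-(1 + 2*(-1))))*(-18) = ((-4*(-6))*(-(1 - 2)))*(-18) = (24*(-1*(-1)))*(-18) = (24*1)*(-18) = 24*(-18) = -432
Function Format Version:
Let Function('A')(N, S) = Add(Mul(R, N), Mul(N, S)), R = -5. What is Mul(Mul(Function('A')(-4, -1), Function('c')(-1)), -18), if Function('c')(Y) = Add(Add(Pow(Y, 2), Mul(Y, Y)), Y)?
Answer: -432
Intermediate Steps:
Function('c')(Y) = Add(Y, Mul(2, Pow(Y, 2))) (Function('c')(Y) = Add(Add(Pow(Y, 2), Pow(Y, 2)), Y) = Add(Mul(2, Pow(Y, 2)), Y) = Add(Y, Mul(2, Pow(Y, 2))))
Function('A')(N, S) = Add(Mul(-5, N), Mul(N, S))
Mul(Mul(Function('A')(-4, -1), Function('c')(-1)), -18) = Mul(Mul(Mul(-4, Add(-5, -1)), Mul(-1, Add(1, Mul(2, -1)))), -18) = Mul(Mul(Mul(-4, -6), Mul(-1, Add(1, -2))), -18) = Mul(Mul(24, Mul(-1, -1)), -18) = Mul(Mul(24, 1), -18) = Mul(24, -18) = -432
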